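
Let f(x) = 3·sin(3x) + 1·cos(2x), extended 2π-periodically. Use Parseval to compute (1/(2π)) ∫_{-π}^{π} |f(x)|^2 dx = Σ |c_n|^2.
Σ |c_n|^2 = 5

Expand |f|^2 and use orthogonality of {sin(nx), cos(mx)} on [-π, π]:
  ∫_{-π}^{π} sin(nx)^2 dx = π, ∫ cos(mx)^2 dx = π, and cross terms integrate to 0.
So ∫_{-π}^{π} f(x)^2 dx = 3^2 · π + 1^2 · π = (9 + 1)π.
Divide by 2π: (9 + 1)/2 = 5.
By Parseval, this equals Σ |c_n|^2.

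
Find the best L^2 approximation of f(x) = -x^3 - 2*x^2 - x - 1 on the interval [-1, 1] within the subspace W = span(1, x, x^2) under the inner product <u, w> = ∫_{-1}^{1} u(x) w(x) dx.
g(x) = -2*x^2 - 8*x/5 - 1

The best approximation g ∈ W is the orthogonal projection of f onto W. Writing g = a_0 + a_1 x + a_2 x^2, the coefficients solve the normal equations G · a = b where
  G_{ij} = <φ_i, φ_j> and b_i = <f, φ_i>, with φ_0 = 1, φ_1 = x, φ_2 = x^2.
G =
  [2, 0, 2/3]
  [0, 2/3, 0]
  [2/3, 0, 2/5],
b = (-10/3, -16/15, -22/15).
Solving gives a_0 = -1, a_1 = -8/5, a_2 = -2, so
  g(x) = -2*x^2 - 8*x/5 - 1.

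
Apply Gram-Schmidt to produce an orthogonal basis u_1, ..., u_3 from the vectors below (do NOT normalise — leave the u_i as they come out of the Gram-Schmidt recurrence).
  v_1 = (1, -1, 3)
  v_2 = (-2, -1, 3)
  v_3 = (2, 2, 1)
Orthogonal basis:
  u_1 = (1, -1, 3)
  u_2 = (-30/11, -3/11, 9/11)
  u_3 = (0, 21/10, 7/10)

Apply the Gram-Schmidt recurrence
  u_1 = v_1
  u_i = v_i − Σ_{j<i} ((v_i · u_j) / (u_j · u_j)) · u_j.

Step by step this gives:
  u_1 = (1, -1, 3)
  u_2 = (-30/11, -3/11, 9/11)
  u_3 = (0, 21/10, 7/10)

Orthogonality check:
  u_2 · u_1 = 0 (should be 0)
  u_3 · u_1 = 0 (should be 0)
  u_3 · u_2 = 0 (should be 0)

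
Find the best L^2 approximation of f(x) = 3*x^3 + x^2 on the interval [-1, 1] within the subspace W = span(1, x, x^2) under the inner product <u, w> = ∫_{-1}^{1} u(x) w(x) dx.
g(x) = x^2 + 9*x/5

The best approximation g ∈ W is the orthogonal projection of f onto W. Writing g = a_0 + a_1 x + a_2 x^2, the coefficients solve the normal equations G · a = b where
  G_{ij} = <φ_i, φ_j> and b_i = <f, φ_i>, with φ_0 = 1, φ_1 = x, φ_2 = x^2.
G =
  [2, 0, 2/3]
  [0, 2/3, 0]
  [2/3, 0, 2/5],
b = (2/3, 6/5, 2/5).
Solving gives a_0 = 0, a_1 = 9/5, a_2 = 1, so
  g(x) = x^2 + 9*x/5.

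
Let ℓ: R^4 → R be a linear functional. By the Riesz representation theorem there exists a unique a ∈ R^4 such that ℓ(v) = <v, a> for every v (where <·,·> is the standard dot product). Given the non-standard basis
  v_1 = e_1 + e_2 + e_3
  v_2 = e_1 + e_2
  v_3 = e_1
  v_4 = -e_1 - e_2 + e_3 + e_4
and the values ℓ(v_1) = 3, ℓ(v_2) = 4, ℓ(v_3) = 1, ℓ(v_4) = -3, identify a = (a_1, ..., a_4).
a = (1, 3, -1, 2)

Write a = (a_1, ..., a_4) in the standard basis. For each basis vector v_i, ℓ(v_i) = <v_i, a> is a linear equation in the a_j's. Collect the n equations into a matrix system V a = ℓ, where row i of V is v_i (expressed in the standard basis). Since V is invertible (lower-triangular with 1s on the diagonal, up to permutation), solve by back-substitution:
  V =
[[1, 1, 1, 0],
 [1, 1, 0, 0],
 [1, 0, 0, 0],
 [-1, -1, 1, 1]]
  V a = (3, 4, 1, -3)
Solving gives a = (1, 3, -1, 2).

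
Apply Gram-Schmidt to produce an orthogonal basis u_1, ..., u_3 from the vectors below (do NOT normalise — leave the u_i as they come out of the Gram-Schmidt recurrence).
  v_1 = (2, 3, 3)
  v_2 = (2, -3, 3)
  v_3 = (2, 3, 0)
Orthogonal basis:
  u_1 = (2, 3, 3)
  u_2 = (18/11, -39/11, 27/11)
  u_3 = (18/13, 0, -12/13)

Apply the Gram-Schmidt recurrence
  u_1 = v_1
  u_i = v_i − Σ_{j<i} ((v_i · u_j) / (u_j · u_j)) · u_j.

Step by step this gives:
  u_1 = (2, 3, 3)
  u_2 = (18/11, -39/11, 27/11)
  u_3 = (18/13, 0, -12/13)

Orthogonality check:
  u_2 · u_1 = 0 (should be 0)
  u_3 · u_1 = 0 (should be 0)
  u_3 · u_2 = 0 (should be 0)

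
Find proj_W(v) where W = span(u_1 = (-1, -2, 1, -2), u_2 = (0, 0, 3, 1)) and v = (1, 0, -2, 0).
proj_W(v) = (8/33, 16/33, -65/33, -1/11)

Set up U = [u_1 | ... | u_2] ∈ R^(4×2). The projector onto W = col(U) is P = U (U^T U)^(-1) U^T.
Compute U^T U =
  [10, 1]
  [1, 10],
and U^T v = (-3, -6).
Solve U^T U · c = U^T v for the coefficients: c = (-8/33, -19/33). The projection is proj_W(v) = U c.
Check: (v - proj_W(v)) · u_1 = 0  (should be 0).
Check: (v - proj_W(v)) · u_2 = 0  (should be 0).
Result: proj_W(v) = (8/33, 16/33, -65/33, -1/11).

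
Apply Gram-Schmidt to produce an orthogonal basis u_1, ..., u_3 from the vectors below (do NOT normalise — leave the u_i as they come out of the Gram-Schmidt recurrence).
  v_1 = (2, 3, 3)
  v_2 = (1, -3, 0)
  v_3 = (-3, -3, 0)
Orthogonal basis:
  u_1 = (2, 3, 3)
  u_2 = (18/11, -45/22, 21/22)
  u_3 = (-36/19, -12/19, 36/19)

Apply the Gram-Schmidt recurrence
  u_1 = v_1
  u_i = v_i − Σ_{j<i} ((v_i · u_j) / (u_j · u_j)) · u_j.

Step by step this gives:
  u_1 = (2, 3, 3)
  u_2 = (18/11, -45/22, 21/22)
  u_3 = (-36/19, -12/19, 36/19)

Orthogonality check:
  u_2 · u_1 = 0 (should be 0)
  u_3 · u_1 = 0 (should be 0)
  u_3 · u_2 = 0 (should be 0)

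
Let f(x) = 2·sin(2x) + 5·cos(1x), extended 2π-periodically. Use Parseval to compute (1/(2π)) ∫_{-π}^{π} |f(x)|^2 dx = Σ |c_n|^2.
Σ |c_n|^2 = 29/2

Expand |f|^2 and use orthogonality of {sin(nx), cos(mx)} on [-π, π]:
  ∫_{-π}^{π} sin(nx)^2 dx = π, ∫ cos(mx)^2 dx = π, and cross terms integrate to 0.
So ∫_{-π}^{π} f(x)^2 dx = 2^2 · π + 5^2 · π = (4 + 25)π.
Divide by 2π: (4 + 25)/2 = 29/2.
By Parseval, this equals Σ |c_n|^2.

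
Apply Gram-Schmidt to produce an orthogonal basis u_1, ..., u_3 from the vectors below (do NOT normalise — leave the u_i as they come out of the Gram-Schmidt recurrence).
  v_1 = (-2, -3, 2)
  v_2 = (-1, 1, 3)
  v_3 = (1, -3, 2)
Orthogonal basis:
  u_1 = (-2, -3, 2)
  u_2 = (-7/17, 32/17, 41/17)
  u_3 = (121/54, -22/27, 55/54)

Apply the Gram-Schmidt recurrence
  u_1 = v_1
  u_i = v_i − Σ_{j<i} ((v_i · u_j) / (u_j · u_j)) · u_j.

Step by step this gives:
  u_1 = (-2, -3, 2)
  u_2 = (-7/17, 32/17, 41/17)
  u_3 = (121/54, -22/27, 55/54)

Orthogonality check:
  u_2 · u_1 = 0 (should be 0)
  u_3 · u_1 = 0 (should be 0)
  u_3 · u_2 = 0 (should be 0)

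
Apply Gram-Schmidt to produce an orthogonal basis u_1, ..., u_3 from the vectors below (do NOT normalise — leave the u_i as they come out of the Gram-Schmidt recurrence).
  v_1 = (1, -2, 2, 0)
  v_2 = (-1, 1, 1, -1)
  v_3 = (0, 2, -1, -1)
Orthogonal basis:
  u_1 = (1, -2, 2, 0)
  u_2 = (-8/9, 7/9, 11/9, -1)
  u_3 = (34/35, 2/5, -3/35, -23/35)

Apply the Gram-Schmidt recurrence
  u_1 = v_1
  u_i = v_i − Σ_{j<i} ((v_i · u_j) / (u_j · u_j)) · u_j.

Step by step this gives:
  u_1 = (1, -2, 2, 0)
  u_2 = (-8/9, 7/9, 11/9, -1)
  u_3 = (34/35, 2/5, -3/35, -23/35)

Orthogonality check:
  u_2 · u_1 = 0 (should be 0)
  u_3 · u_1 = 0 (should be 0)
  u_3 · u_2 = 0 (should be 0)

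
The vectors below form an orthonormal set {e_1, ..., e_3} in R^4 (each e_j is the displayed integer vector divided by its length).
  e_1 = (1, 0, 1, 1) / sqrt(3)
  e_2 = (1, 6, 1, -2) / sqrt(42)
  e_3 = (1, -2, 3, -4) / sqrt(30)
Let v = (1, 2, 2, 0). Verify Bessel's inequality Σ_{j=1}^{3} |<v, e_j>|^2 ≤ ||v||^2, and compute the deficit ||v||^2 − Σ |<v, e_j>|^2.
Σ |<v, e_j>|^2 = 303/35; ||v||^2 = 9; deficit = 12/35

Write each e_j = u_j / sqrt(<u_j, u_j>) where u_j is the displayed integer vector. Then <v, e_j> = <v, u_j> / sqrt(<u_j, u_j>), so |<v, e_j>|^2 = <v, u_j>^2 / <u_j, u_j>.
Coefficients: <v, e_1> = 3/sqrt(3), <v, e_2> = 15/sqrt(42), <v, e_3> = 3/sqrt(30).
Square and sum: Σ |<v, e_j>|^2 = 303/35.
Compute ||v||^2 = v·v = 9.
Deficit = 9 − 303/35 = 12/35 ≥ 0, confirming Bessel's inequality. (The deficit equals ||v − Σ <v,e_j> e_j||^2, the squared distance from v to span{e_j}.)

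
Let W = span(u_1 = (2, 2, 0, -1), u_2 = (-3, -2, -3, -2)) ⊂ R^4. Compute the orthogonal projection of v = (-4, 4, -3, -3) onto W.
proj_W(v) = (-25/34, 7/17, -117/34, -62/17)

Set up U = [u_1 | ... | u_2] ∈ R^(4×2). The projector onto W = col(U) is P = U (U^T U)^(-1) U^T.
Compute U^T U =
  [9, -8]
  [-8, 26],
and U^T v = (3, 19).
Solve U^T U · c = U^T v for the coefficients: c = (23/17, 39/34). The projection is proj_W(v) = U c.
Check: (v - proj_W(v)) · u_1 = 0  (should be 0).
Check: (v - proj_W(v)) · u_2 = 0  (should be 0).
Result: proj_W(v) = (-25/34, 7/17, -117/34, -62/17).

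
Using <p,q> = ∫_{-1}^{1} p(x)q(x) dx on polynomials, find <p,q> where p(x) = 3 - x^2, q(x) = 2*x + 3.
<p,q> = 16

Expand the product: p(x)·q(x) = -2*x^3 - 3*x^2 + 6*x + 9.
∫_{-1}^{1} of each monomial x^k gives [2/(k+1) if k even, 0 if k odd]. Integrating term-by-term (or equivalently evaluating the antiderivative F(x) = -x^4/2 - x^3 + 3*x^2 + 9*x at the endpoints):
  F(1) − F(−1) = 21/2 − (-11/2) = 16.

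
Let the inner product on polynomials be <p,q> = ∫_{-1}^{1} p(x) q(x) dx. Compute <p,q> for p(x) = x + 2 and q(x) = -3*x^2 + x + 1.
<p,q> = 2/3

Expand the product: p(x)·q(x) = -3*x^3 - 5*x^2 + 3*x + 2.
∫_{-1}^{1} of each monomial x^k gives [2/(k+1) if k even, 0 if k odd]. Integrating term-by-term (or equivalently evaluating the antiderivative F(x) = -3*x^4/4 - 5*x^3/3 + 3*x^2/2 + 2*x at the endpoints):
  F(1) − F(−1) = 13/12 − (5/12) = 2/3.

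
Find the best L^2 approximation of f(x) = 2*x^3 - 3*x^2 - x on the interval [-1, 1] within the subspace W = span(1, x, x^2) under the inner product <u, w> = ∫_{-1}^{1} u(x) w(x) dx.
g(x) = -3*x^2 + x/5

The best approximation g ∈ W is the orthogonal projection of f onto W. Writing g = a_0 + a_1 x + a_2 x^2, the coefficients solve the normal equations G · a = b where
  G_{ij} = <φ_i, φ_j> and b_i = <f, φ_i>, with φ_0 = 1, φ_1 = x, φ_2 = x^2.
G =
  [2, 0, 2/3]
  [0, 2/3, 0]
  [2/3, 0, 2/5],
b = (-2, 2/15, -6/5).
Solving gives a_0 = 0, a_1 = 1/5, a_2 = -3, so
  g(x) = -3*x^2 + x/5.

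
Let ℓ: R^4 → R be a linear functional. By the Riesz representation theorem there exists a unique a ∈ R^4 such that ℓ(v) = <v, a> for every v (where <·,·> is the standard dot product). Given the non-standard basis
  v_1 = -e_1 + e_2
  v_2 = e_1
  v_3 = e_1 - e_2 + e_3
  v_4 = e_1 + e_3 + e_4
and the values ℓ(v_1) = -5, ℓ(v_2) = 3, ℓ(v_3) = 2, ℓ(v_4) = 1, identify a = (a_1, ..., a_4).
a = (3, -2, -3, 1)

Write a = (a_1, ..., a_4) in the standard basis. For each basis vector v_i, ℓ(v_i) = <v_i, a> is a linear equation in the a_j's. Collect the n equations into a matrix system V a = ℓ, where row i of V is v_i (expressed in the standard basis). Since V is invertible (lower-triangular with 1s on the diagonal, up to permutation), solve by back-substitution:
  V =
[[-1, 1, 0, 0],
 [1, 0, 0, 0],
 [1, -1, 1, 0],
 [1, 0, 1, 1]]
  V a = (-5, 3, 2, 1)
Solving gives a = (3, -2, -3, 1).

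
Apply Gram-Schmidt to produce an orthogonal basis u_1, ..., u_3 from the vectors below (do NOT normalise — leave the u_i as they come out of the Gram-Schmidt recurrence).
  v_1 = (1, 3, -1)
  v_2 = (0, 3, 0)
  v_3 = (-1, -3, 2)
Orthogonal basis:
  u_1 = (1, 3, -1)
  u_2 = (-9/11, 6/11, 9/11)
  u_3 = (1/2, 0, 1/2)

Apply the Gram-Schmidt recurrence
  u_1 = v_1
  u_i = v_i − Σ_{j<i} ((v_i · u_j) / (u_j · u_j)) · u_j.

Step by step this gives:
  u_1 = (1, 3, -1)
  u_2 = (-9/11, 6/11, 9/11)
  u_3 = (1/2, 0, 1/2)

Orthogonality check:
  u_2 · u_1 = 0 (should be 0)
  u_3 · u_1 = 0 (should be 0)
  u_3 · u_2 = 0 (should be 0)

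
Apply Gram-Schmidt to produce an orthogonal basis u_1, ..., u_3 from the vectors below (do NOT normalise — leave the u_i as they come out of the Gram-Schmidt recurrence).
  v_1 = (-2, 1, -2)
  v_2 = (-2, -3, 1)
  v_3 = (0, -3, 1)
Orthogonal basis:
  u_1 = (-2, 1, -2)
  u_2 = (-20/9, -26/9, 7/9)
  u_3 = (2/5, -12/25, -16/25)

Apply the Gram-Schmidt recurrence
  u_1 = v_1
  u_i = v_i − Σ_{j<i} ((v_i · u_j) / (u_j · u_j)) · u_j.

Step by step this gives:
  u_1 = (-2, 1, -2)
  u_2 = (-20/9, -26/9, 7/9)
  u_3 = (2/5, -12/25, -16/25)

Orthogonality check:
  u_2 · u_1 = 0 (should be 0)
  u_3 · u_1 = 0 (should be 0)
  u_3 · u_2 = 0 (should be 0)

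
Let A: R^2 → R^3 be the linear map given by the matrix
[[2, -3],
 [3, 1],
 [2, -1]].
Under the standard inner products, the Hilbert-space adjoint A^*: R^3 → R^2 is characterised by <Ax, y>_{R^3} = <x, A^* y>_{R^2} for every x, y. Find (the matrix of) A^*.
A^* = A^T =
[[2, 3, 2],
 [-3, 1, -1]]

For real matrices with standard dot products, the defining identity <Ax, y> = <x, A^* y> gives (Ax)^T y = x^T (A^*) y, i.e. x^T A^T y = x^T (A^*) y. Since this holds for all x, y, we must have A^* = A^T. Therefore
A^* =
[[2, 3, 2],
 [-3, 1, -1]].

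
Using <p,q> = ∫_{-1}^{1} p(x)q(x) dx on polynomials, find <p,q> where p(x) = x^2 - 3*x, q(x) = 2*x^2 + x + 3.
<p,q> = 4/5

Expand the product: p(x)·q(x) = 2*x^4 - 5*x^3 - 9*x.
∫_{-1}^{1} of each monomial x^k gives [2/(k+1) if k even, 0 if k odd]. Integrating term-by-term (or equivalently evaluating the antiderivative F(x) = 2*x^5/5 - 5*x^4/4 - 9*x^2/2 at the endpoints):
  F(1) − F(−1) = -107/20 − (-123/20) = 4/5.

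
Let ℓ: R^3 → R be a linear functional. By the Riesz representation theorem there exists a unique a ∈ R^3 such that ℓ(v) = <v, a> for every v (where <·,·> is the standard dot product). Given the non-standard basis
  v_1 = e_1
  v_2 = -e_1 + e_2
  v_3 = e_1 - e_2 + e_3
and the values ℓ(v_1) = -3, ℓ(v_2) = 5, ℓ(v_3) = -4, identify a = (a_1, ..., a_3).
a = (-3, 2, 1)

Write a = (a_1, ..., a_3) in the standard basis. For each basis vector v_i, ℓ(v_i) = <v_i, a> is a linear equation in the a_j's. Collect the n equations into a matrix system V a = ℓ, where row i of V is v_i (expressed in the standard basis). Since V is invertible (lower-triangular with 1s on the diagonal, up to permutation), solve by back-substitution:
  V =
[[1, 0, 0],
 [-1, 1, 0],
 [1, -1, 1]]
  V a = (-3, 5, -4)
Solving gives a = (-3, 2, 1).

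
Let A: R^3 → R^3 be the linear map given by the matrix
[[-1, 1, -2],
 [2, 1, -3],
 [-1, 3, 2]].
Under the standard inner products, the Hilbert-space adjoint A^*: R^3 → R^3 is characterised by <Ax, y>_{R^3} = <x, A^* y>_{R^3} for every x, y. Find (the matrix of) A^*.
A^* = A^T =
[[-1, 2, -1],
 [1, 1, 3],
 [-2, -3, 2]]

For real matrices with standard dot products, the defining identity <Ax, y> = <x, A^* y> gives (Ax)^T y = x^T (A^*) y, i.e. x^T A^T y = x^T (A^*) y. Since this holds for all x, y, we must have A^* = A^T. Therefore
A^* =
[[-1, 2, -1],
 [1, 1, 3],
 [-2, -3, 2]].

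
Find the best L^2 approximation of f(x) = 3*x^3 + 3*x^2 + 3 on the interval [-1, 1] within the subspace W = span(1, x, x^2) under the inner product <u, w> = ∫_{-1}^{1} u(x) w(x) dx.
g(x) = 3*x^2 + 9*x/5 + 3

The best approximation g ∈ W is the orthogonal projection of f onto W. Writing g = a_0 + a_1 x + a_2 x^2, the coefficients solve the normal equations G · a = b where
  G_{ij} = <φ_i, φ_j> and b_i = <f, φ_i>, with φ_0 = 1, φ_1 = x, φ_2 = x^2.
G =
  [2, 0, 2/3]
  [0, 2/3, 0]
  [2/3, 0, 2/5],
b = (8, 6/5, 16/5).
Solving gives a_0 = 3, a_1 = 9/5, a_2 = 3, so
  g(x) = 3*x^2 + 9*x/5 + 3.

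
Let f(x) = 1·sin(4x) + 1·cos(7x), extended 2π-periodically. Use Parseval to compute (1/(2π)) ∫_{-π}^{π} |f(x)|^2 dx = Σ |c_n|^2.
Σ |c_n|^2 = 1

Expand |f|^2 and use orthogonality of {sin(nx), cos(mx)} on [-π, π]:
  ∫_{-π}^{π} sin(nx)^2 dx = π, ∫ cos(mx)^2 dx = π, and cross terms integrate to 0.
So ∫_{-π}^{π} f(x)^2 dx = 1^2 · π + 1^2 · π = (1 + 1)π.
Divide by 2π: (1 + 1)/2 = 1.
By Parseval, this equals Σ |c_n|^2.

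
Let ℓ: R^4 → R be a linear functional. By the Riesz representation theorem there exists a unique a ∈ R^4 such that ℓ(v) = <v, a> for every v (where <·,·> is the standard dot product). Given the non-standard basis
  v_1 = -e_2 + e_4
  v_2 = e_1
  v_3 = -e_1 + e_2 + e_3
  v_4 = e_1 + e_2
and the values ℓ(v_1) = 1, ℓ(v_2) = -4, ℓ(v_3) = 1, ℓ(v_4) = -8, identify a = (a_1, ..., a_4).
a = (-4, -4, 1, -3)

Write a = (a_1, ..., a_4) in the standard basis. For each basis vector v_i, ℓ(v_i) = <v_i, a> is a linear equation in the a_j's. Collect the n equations into a matrix system V a = ℓ, where row i of V is v_i (expressed in the standard basis). Since V is invertible (lower-triangular with 1s on the diagonal, up to permutation), solve by back-substitution:
  V =
[[0, -1, 0, 1],
 [1, 0, 0, 0],
 [-1, 1, 1, 0],
 [1, 1, 0, 0]]
  V a = (1, -4, 1, -8)
Solving gives a = (-4, -4, 1, -3).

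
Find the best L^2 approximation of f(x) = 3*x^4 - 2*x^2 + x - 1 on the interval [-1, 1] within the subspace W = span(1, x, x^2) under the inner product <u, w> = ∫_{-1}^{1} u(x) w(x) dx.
g(x) = 4*x^2/7 + x - 44/35

The best approximation g ∈ W is the orthogonal projection of f onto W. Writing g = a_0 + a_1 x + a_2 x^2, the coefficients solve the normal equations G · a = b where
  G_{ij} = <φ_i, φ_j> and b_i = <f, φ_i>, with φ_0 = 1, φ_1 = x, φ_2 = x^2.
G =
  [2, 0, 2/3]
  [0, 2/3, 0]
  [2/3, 0, 2/5],
b = (-32/15, 2/3, -64/105).
Solving gives a_0 = -44/35, a_1 = 1, a_2 = 4/7, so
  g(x) = 4*x^2/7 + x - 44/35.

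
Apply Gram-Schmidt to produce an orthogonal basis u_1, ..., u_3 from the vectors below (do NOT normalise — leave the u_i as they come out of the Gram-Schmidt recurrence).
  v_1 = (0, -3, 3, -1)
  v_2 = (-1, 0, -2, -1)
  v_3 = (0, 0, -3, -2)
Orthogonal basis:
  u_1 = (0, -3, 3, -1)
  u_2 = (-1, -15/19, -23/19, -24/19)
  u_3 = (117/89, -6/89, -27/89, -63/89)

Apply the Gram-Schmidt recurrence
  u_1 = v_1
  u_i = v_i − Σ_{j<i} ((v_i · u_j) / (u_j · u_j)) · u_j.

Step by step this gives:
  u_1 = (0, -3, 3, -1)
  u_2 = (-1, -15/19, -23/19, -24/19)
  u_3 = (117/89, -6/89, -27/89, -63/89)

Orthogonality check:
  u_2 · u_1 = 0 (should be 0)
  u_3 · u_1 = 0 (should be 0)
  u_3 · u_2 = 0 (should be 0)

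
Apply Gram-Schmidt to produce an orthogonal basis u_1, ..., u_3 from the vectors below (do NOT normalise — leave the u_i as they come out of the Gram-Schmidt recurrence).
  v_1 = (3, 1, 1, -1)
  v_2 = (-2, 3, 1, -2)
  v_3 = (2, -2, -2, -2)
Orthogonal basis:
  u_1 = (3, 1, 1, -1)
  u_2 = (-2, 3, 1, -2)
  u_3 = (1/9, -1, -17/9, -23/9)

Apply the Gram-Schmidt recurrence
  u_1 = v_1
  u_i = v_i − Σ_{j<i} ((v_i · u_j) / (u_j · u_j)) · u_j.

Step by step this gives:
  u_1 = (3, 1, 1, -1)
  u_2 = (-2, 3, 1, -2)
  u_3 = (1/9, -1, -17/9, -23/9)

Orthogonality check:
  u_2 · u_1 = 0 (should be 0)
  u_3 · u_1 = 0 (should be 0)
  u_3 · u_2 = 0 (should be 0)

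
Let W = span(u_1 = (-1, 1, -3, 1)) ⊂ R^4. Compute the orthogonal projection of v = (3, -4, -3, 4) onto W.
proj_W(v) = (-1/2, 1/2, -3/2, 1/2)

Set up U = [u_1 | ... | u_1] ∈ R^(4×1). The projector onto W = col(U) is P = U (U^T U)^(-1) U^T.
Compute U^T U =
  [12],
and U^T v = (6).
Solve U^T U · c = U^T v for the coefficients: c = (1/2). The projection is proj_W(v) = U c.
Check: (v - proj_W(v)) · u_1 = 0  (should be 0).
Result: proj_W(v) = (-1/2, 1/2, -3/2, 1/2).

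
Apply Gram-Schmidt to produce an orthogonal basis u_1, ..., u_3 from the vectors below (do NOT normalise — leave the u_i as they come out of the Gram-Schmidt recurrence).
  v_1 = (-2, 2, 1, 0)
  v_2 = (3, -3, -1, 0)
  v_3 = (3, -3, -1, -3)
Orthogonal basis:
  u_1 = (-2, 2, 1, 0)
  u_2 = (1/9, -1/9, 4/9, 0)
  u_3 = (0, 0, 0, -3)

Apply the Gram-Schmidt recurrence
  u_1 = v_1
  u_i = v_i − Σ_{j<i} ((v_i · u_j) / (u_j · u_j)) · u_j.

Step by step this gives:
  u_1 = (-2, 2, 1, 0)
  u_2 = (1/9, -1/9, 4/9, 0)
  u_3 = (0, 0, 0, -3)

Orthogonality check:
  u_2 · u_1 = 0 (should be 0)
  u_3 · u_1 = 0 (should be 0)
  u_3 · u_2 = 0 (should be 0)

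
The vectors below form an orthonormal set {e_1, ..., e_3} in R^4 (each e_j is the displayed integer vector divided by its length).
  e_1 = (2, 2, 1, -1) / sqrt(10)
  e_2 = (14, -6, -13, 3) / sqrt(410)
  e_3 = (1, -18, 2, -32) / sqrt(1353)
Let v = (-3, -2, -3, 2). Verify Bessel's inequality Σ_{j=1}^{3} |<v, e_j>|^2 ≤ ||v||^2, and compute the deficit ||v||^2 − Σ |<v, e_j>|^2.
Σ |<v, e_j>|^2 = 794/33; ||v||^2 = 26; deficit = 64/33

Write each e_j = u_j / sqrt(<u_j, u_j>) where u_j is the displayed integer vector. Then <v, e_j> = <v, u_j> / sqrt(<u_j, u_j>), so |<v, e_j>|^2 = <v, u_j>^2 / <u_j, u_j>.
Coefficients: <v, e_1> = -15/sqrt(10), <v, e_2> = 15/sqrt(410), <v, e_3> = -37/sqrt(1353).
Square and sum: Σ |<v, e_j>|^2 = 794/33.
Compute ||v||^2 = v·v = 26.
Deficit = 26 − 794/33 = 64/33 ≥ 0, confirming Bessel's inequality. (The deficit equals ||v − Σ <v,e_j> e_j||^2, the squared distance from v to span{e_j}.)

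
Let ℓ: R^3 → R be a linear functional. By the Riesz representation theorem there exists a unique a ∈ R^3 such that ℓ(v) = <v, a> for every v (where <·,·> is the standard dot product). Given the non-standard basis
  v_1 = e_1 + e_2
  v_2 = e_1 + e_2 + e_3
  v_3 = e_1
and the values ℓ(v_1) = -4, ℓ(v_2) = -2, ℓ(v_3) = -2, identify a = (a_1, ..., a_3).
a = (-2, -2, 2)

Write a = (a_1, ..., a_3) in the standard basis. For each basis vector v_i, ℓ(v_i) = <v_i, a> is a linear equation in the a_j's. Collect the n equations into a matrix system V a = ℓ, where row i of V is v_i (expressed in the standard basis). Since V is invertible (lower-triangular with 1s on the diagonal, up to permutation), solve by back-substitution:
  V =
[[1, 1, 0],
 [1, 1, 1],
 [1, 0, 0]]
  V a = (-4, -2, -2)
Solving gives a = (-2, -2, 2).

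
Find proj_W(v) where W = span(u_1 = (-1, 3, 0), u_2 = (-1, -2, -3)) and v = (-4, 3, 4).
proj_W(v) = (-37/115, 486/115, 45/23)

Set up U = [u_1 | ... | u_2] ∈ R^(3×2). The projector onto W = col(U) is P = U (U^T U)^(-1) U^T.
Compute U^T U =
  [10, -5]
  [-5, 14],
and U^T v = (13, -14).
Solve U^T U · c = U^T v for the coefficients: c = (112/115, -15/23). The projection is proj_W(v) = U c.
Check: (v - proj_W(v)) · u_1 = 0  (should be 0).
Check: (v - proj_W(v)) · u_2 = 0  (should be 0).
Result: proj_W(v) = (-37/115, 486/115, 45/23).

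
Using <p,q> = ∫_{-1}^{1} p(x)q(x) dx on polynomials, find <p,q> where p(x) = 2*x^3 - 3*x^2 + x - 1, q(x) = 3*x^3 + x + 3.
<p,q> = -160/21

Expand the product: p(x)·q(x) = 6*x^6 - 9*x^5 + 5*x^4 - 8*x^2 + 2*x - 3.
∫_{-1}^{1} of each monomial x^k gives [2/(k+1) if k even, 0 if k odd]. Integrating term-by-term (or equivalently evaluating the antiderivative F(x) = 6*x^7/7 - 3*x^6/2 + x^5 - 8*x^3/3 + x^2 - 3*x at the endpoints):
  F(1) − F(−1) = -181/42 − (139/42) = -160/21.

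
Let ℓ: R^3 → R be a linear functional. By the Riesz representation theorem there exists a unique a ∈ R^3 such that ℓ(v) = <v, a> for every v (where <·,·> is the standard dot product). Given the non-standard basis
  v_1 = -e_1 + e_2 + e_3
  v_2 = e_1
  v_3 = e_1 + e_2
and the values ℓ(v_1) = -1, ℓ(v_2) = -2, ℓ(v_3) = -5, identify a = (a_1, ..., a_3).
a = (-2, -3, 0)

Write a = (a_1, ..., a_3) in the standard basis. For each basis vector v_i, ℓ(v_i) = <v_i, a> is a linear equation in the a_j's. Collect the n equations into a matrix system V a = ℓ, where row i of V is v_i (expressed in the standard basis). Since V is invertible (lower-triangular with 1s on the diagonal, up to permutation), solve by back-substitution:
  V =
[[-1, 1, 1],
 [1, 0, 0],
 [1, 1, 0]]
  V a = (-1, -2, -5)
Solving gives a = (-2, -3, 0).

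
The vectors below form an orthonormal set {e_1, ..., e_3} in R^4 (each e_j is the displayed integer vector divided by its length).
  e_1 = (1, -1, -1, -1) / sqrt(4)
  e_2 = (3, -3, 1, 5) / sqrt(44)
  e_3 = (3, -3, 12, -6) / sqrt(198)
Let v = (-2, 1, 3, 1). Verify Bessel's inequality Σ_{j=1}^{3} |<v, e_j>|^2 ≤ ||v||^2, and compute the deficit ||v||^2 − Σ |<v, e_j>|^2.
Σ |<v, e_j>|^2 = 29/2; ||v||^2 = 15; deficit = 1/2

Write each e_j = u_j / sqrt(<u_j, u_j>) where u_j is the displayed integer vector. Then <v, e_j> = <v, u_j> / sqrt(<u_j, u_j>), so |<v, e_j>|^2 = <v, u_j>^2 / <u_j, u_j>.
Coefficients: <v, e_1> = -7/sqrt(4), <v, e_2> = -1/sqrt(44), <v, e_3> = 21/sqrt(198).
Square and sum: Σ |<v, e_j>|^2 = 29/2.
Compute ||v||^2 = v·v = 15.
Deficit = 15 − 29/2 = 1/2 ≥ 0, confirming Bessel's inequality. (The deficit equals ||v − Σ <v,e_j> e_j||^2, the squared distance from v to span{e_j}.)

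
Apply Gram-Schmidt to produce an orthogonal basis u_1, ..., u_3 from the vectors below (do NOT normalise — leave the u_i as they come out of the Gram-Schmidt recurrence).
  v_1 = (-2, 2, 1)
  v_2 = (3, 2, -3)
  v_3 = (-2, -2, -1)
Orthogonal basis:
  u_1 = (-2, 2, 1)
  u_2 = (17/9, 28/9, -22/9)
  u_3 = (-256/173, -96/173, -320/173)

Apply the Gram-Schmidt recurrence
  u_1 = v_1
  u_i = v_i − Σ_{j<i} ((v_i · u_j) / (u_j · u_j)) · u_j.

Step by step this gives:
  u_1 = (-2, 2, 1)
  u_2 = (17/9, 28/9, -22/9)
  u_3 = (-256/173, -96/173, -320/173)

Orthogonality check:
  u_2 · u_1 = 0 (should be 0)
  u_3 · u_1 = 0 (should be 0)
  u_3 · u_2 = 0 (should be 0)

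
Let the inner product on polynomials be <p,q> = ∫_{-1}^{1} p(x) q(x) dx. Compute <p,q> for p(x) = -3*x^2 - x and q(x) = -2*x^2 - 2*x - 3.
<p,q> = 146/15

Expand the product: p(x)·q(x) = 6*x^4 + 8*x^3 + 11*x^2 + 3*x.
∫_{-1}^{1} of each monomial x^k gives [2/(k+1) if k even, 0 if k odd]. Integrating term-by-term (or equivalently evaluating the antiderivative F(x) = 6*x^5/5 + 2*x^4 + 11*x^3/3 + 3*x^2/2 at the endpoints):
  F(1) − F(−1) = 251/30 − (-41/30) = 146/15.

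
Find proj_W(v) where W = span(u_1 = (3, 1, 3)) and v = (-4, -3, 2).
proj_W(v) = (-27/19, -9/19, -27/19)

Set up U = [u_1 | ... | u_1] ∈ R^(3×1). The projector onto W = col(U) is P = U (U^T U)^(-1) U^T.
Compute U^T U =
  [19],
and U^T v = (-9).
Solve U^T U · c = U^T v for the coefficients: c = (-9/19). The projection is proj_W(v) = U c.
Check: (v - proj_W(v)) · u_1 = 0  (should be 0).
Result: proj_W(v) = (-27/19, -9/19, -27/19).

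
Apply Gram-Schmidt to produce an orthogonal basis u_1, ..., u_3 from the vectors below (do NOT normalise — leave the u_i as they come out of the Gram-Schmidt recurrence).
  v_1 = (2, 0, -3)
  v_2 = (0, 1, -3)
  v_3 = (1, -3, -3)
Orthogonal basis:
  u_1 = (2, 0, -3)
  u_2 = (-18/13, 1, -12/13)
  u_3 = (-9/7, -18/7, -6/7)

Apply the Gram-Schmidt recurrence
  u_1 = v_1
  u_i = v_i − Σ_{j<i} ((v_i · u_j) / (u_j · u_j)) · u_j.

Step by step this gives:
  u_1 = (2, 0, -3)
  u_2 = (-18/13, 1, -12/13)
  u_3 = (-9/7, -18/7, -6/7)

Orthogonality check:
  u_2 · u_1 = 0 (should be 0)
  u_3 · u_1 = 0 (should be 0)
  u_3 · u_2 = 0 (should be 0)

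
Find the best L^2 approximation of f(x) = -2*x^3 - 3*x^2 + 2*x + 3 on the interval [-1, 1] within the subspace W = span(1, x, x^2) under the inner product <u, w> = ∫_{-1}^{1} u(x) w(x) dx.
g(x) = -3*x^2 + 4*x/5 + 3

The best approximation g ∈ W is the orthogonal projection of f onto W. Writing g = a_0 + a_1 x + a_2 x^2, the coefficients solve the normal equations G · a = b where
  G_{ij} = <φ_i, φ_j> and b_i = <f, φ_i>, with φ_0 = 1, φ_1 = x, φ_2 = x^2.
G =
  [2, 0, 2/3]
  [0, 2/3, 0]
  [2/3, 0, 2/5],
b = (4, 8/15, 4/5).
Solving gives a_0 = 3, a_1 = 4/5, a_2 = -3, so
  g(x) = -3*x^2 + 4*x/5 + 3.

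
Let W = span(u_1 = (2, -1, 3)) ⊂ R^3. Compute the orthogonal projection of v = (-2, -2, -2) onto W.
proj_W(v) = (-8/7, 4/7, -12/7)

Set up U = [u_1 | ... | u_1] ∈ R^(3×1). The projector onto W = col(U) is P = U (U^T U)^(-1) U^T.
Compute U^T U =
  [14],
and U^T v = (-8).
Solve U^T U · c = U^T v for the coefficients: c = (-4/7). The projection is proj_W(v) = U c.
Check: (v - proj_W(v)) · u_1 = 0  (should be 0).
Result: proj_W(v) = (-8/7, 4/7, -12/7).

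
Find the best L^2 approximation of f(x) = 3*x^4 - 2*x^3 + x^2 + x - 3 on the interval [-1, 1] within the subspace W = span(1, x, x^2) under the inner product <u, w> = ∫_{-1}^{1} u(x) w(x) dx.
g(x) = 25*x^2/7 - x/5 - 114/35

The best approximation g ∈ W is the orthogonal projection of f onto W. Writing g = a_0 + a_1 x + a_2 x^2, the coefficients solve the normal equations G · a = b where
  G_{ij} = <φ_i, φ_j> and b_i = <f, φ_i>, with φ_0 = 1, φ_1 = x, φ_2 = x^2.
G =
  [2, 0, 2/3]
  [0, 2/3, 0]
  [2/3, 0, 2/5],
b = (-62/15, -2/15, -26/35).
Solving gives a_0 = -114/35, a_1 = -1/5, a_2 = 25/7, so
  g(x) = 25*x^2/7 - x/5 - 114/35.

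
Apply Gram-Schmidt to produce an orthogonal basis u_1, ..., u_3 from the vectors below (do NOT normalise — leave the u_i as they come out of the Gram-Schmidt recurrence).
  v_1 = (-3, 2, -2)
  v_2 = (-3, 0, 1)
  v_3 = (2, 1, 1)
Orthogonal basis:
  u_1 = (-3, 2, -2)
  u_2 = (-30/17, -14/17, 31/17)
  u_3 = (38/121, 171/121, 114/121)

Apply the Gram-Schmidt recurrence
  u_1 = v_1
  u_i = v_i − Σ_{j<i} ((v_i · u_j) / (u_j · u_j)) · u_j.

Step by step this gives:
  u_1 = (-3, 2, -2)
  u_2 = (-30/17, -14/17, 31/17)
  u_3 = (38/121, 171/121, 114/121)

Orthogonality check:
  u_2 · u_1 = 0 (should be 0)
  u_3 · u_1 = 0 (should be 0)
  u_3 · u_2 = 0 (should be 0)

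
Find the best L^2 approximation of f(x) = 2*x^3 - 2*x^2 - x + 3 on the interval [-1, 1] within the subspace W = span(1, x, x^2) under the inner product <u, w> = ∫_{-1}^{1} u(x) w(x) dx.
g(x) = -2*x^2 + x/5 + 3

The best approximation g ∈ W is the orthogonal projection of f onto W. Writing g = a_0 + a_1 x + a_2 x^2, the coefficients solve the normal equations G · a = b where
  G_{ij} = <φ_i, φ_j> and b_i = <f, φ_i>, with φ_0 = 1, φ_1 = x, φ_2 = x^2.
G =
  [2, 0, 2/3]
  [0, 2/3, 0]
  [2/3, 0, 2/5],
b = (14/3, 2/15, 6/5).
Solving gives a_0 = 3, a_1 = 1/5, a_2 = -2, so
  g(x) = -2*x^2 + x/5 + 3.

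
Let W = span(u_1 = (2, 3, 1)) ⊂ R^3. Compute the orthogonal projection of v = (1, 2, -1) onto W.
proj_W(v) = (1, 3/2, 1/2)

Set up U = [u_1 | ... | u_1] ∈ R^(3×1). The projector onto W = col(U) is P = U (U^T U)^(-1) U^T.
Compute U^T U =
  [14],
and U^T v = (7).
Solve U^T U · c = U^T v for the coefficients: c = (1/2). The projection is proj_W(v) = U c.
Check: (v - proj_W(v)) · u_1 = 0  (should be 0).
Result: proj_W(v) = (1, 3/2, 1/2).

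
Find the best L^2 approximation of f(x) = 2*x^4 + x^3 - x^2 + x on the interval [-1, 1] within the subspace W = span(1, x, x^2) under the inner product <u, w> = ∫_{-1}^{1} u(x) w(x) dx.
g(x) = 5*x^2/7 + 8*x/5 - 6/35

The best approximation g ∈ W is the orthogonal projection of f onto W. Writing g = a_0 + a_1 x + a_2 x^2, the coefficients solve the normal equations G · a = b where
  G_{ij} = <φ_i, φ_j> and b_i = <f, φ_i>, with φ_0 = 1, φ_1 = x, φ_2 = x^2.
G =
  [2, 0, 2/3]
  [0, 2/3, 0]
  [2/3, 0, 2/5],
b = (2/15, 16/15, 6/35).
Solving gives a_0 = -6/35, a_1 = 8/5, a_2 = 5/7, so
  g(x) = 5*x^2/7 + 8*x/5 - 6/35.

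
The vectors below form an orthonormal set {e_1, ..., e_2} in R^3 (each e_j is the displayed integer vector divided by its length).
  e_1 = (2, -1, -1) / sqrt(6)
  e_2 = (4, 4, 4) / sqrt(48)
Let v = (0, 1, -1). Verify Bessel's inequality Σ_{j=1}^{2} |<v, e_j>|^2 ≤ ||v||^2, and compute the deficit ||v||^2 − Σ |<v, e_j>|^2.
Σ |<v, e_j>|^2 = 0; ||v||^2 = 2; deficit = 2

Write each e_j = u_j / sqrt(<u_j, u_j>) where u_j is the displayed integer vector. Then <v, e_j> = <v, u_j> / sqrt(<u_j, u_j>), so |<v, e_j>|^2 = <v, u_j>^2 / <u_j, u_j>.
Coefficients: <v, e_1> = 0/sqrt(6), <v, e_2> = 0/sqrt(48).
Square and sum: Σ |<v, e_j>|^2 = 0.
Compute ||v||^2 = v·v = 2.
Deficit = 2 − 0 = 2 ≥ 0, confirming Bessel's inequality. (The deficit equals ||v − Σ <v,e_j> e_j||^2, the squared distance from v to span{e_j}.)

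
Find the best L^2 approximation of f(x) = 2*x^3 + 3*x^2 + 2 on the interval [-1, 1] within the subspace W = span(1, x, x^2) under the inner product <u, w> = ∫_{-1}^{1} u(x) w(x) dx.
g(x) = 3*x^2 + 6*x/5 + 2

The best approximation g ∈ W is the orthogonal projection of f onto W. Writing g = a_0 + a_1 x + a_2 x^2, the coefficients solve the normal equations G · a = b where
  G_{ij} = <φ_i, φ_j> and b_i = <f, φ_i>, with φ_0 = 1, φ_1 = x, φ_2 = x^2.
G =
  [2, 0, 2/3]
  [0, 2/3, 0]
  [2/3, 0, 2/5],
b = (6, 4/5, 38/15).
Solving gives a_0 = 2, a_1 = 6/5, a_2 = 3, so
  g(x) = 3*x^2 + 6*x/5 + 2.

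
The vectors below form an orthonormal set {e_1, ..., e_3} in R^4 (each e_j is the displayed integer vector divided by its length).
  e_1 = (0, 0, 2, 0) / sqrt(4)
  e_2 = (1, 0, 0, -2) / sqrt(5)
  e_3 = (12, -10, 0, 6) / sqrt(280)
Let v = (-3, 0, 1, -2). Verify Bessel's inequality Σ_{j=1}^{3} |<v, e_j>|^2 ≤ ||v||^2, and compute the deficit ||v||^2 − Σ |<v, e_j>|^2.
Σ |<v, e_j>|^2 = 66/7; ||v||^2 = 14; deficit = 32/7

Write each e_j = u_j / sqrt(<u_j, u_j>) where u_j is the displayed integer vector. Then <v, e_j> = <v, u_j> / sqrt(<u_j, u_j>), so |<v, e_j>|^2 = <v, u_j>^2 / <u_j, u_j>.
Coefficients: <v, e_1> = 2/sqrt(4), <v, e_2> = 1/sqrt(5), <v, e_3> = -48/sqrt(280).
Square and sum: Σ |<v, e_j>|^2 = 66/7.
Compute ||v||^2 = v·v = 14.
Deficit = 14 − 66/7 = 32/7 ≥ 0, confirming Bessel's inequality. (The deficit equals ||v − Σ <v,e_j> e_j||^2, the squared distance from v to span{e_j}.)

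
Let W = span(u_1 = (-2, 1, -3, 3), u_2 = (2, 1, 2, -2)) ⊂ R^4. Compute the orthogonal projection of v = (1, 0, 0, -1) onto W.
proj_W(v) = (22/37, 6/37, 49/74, -49/74)

Set up U = [u_1 | ... | u_2] ∈ R^(4×2). The projector onto W = col(U) is P = U (U^T U)^(-1) U^T.
Compute U^T U =
  [23, -15]
  [-15, 13],
and U^T v = (-5, 4).
Solve U^T U · c = U^T v for the coefficients: c = (-5/74, 17/74). The projection is proj_W(v) = U c.
Check: (v - proj_W(v)) · u_1 = 0  (should be 0).
Check: (v - proj_W(v)) · u_2 = 0  (should be 0).
Result: proj_W(v) = (22/37, 6/37, 49/74, -49/74).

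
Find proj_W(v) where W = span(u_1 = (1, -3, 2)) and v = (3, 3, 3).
proj_W(v) = (0, 0, 0)

Set up U = [u_1 | ... | u_1] ∈ R^(3×1). The projector onto W = col(U) is P = U (U^T U)^(-1) U^T.
Compute U^T U =
  [14],
and U^T v = (0).
Solve U^T U · c = U^T v for the coefficients: c = (0). The projection is proj_W(v) = U c.
Check: (v - proj_W(v)) · u_1 = 0  (should be 0).
Result: proj_W(v) = (0, 0, 0).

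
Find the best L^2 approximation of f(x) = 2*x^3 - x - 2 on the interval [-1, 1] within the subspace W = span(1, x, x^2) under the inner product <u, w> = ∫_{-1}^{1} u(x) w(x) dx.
g(x) = x/5 - 2

The best approximation g ∈ W is the orthogonal projection of f onto W. Writing g = a_0 + a_1 x + a_2 x^2, the coefficients solve the normal equations G · a = b where
  G_{ij} = <φ_i, φ_j> and b_i = <f, φ_i>, with φ_0 = 1, φ_1 = x, φ_2 = x^2.
G =
  [2, 0, 2/3]
  [0, 2/3, 0]
  [2/3, 0, 2/5],
b = (-4, 2/15, -4/3).
Solving gives a_0 = -2, a_1 = 1/5, a_2 = 0, so
  g(x) = x/5 - 2.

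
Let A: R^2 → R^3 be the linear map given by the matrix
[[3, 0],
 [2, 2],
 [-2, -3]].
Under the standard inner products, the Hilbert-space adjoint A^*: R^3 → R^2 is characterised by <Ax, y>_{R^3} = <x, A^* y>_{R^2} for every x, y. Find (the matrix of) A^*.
A^* = A^T =
[[3, 2, -2],
 [0, 2, -3]]

For real matrices with standard dot products, the defining identity <Ax, y> = <x, A^* y> gives (Ax)^T y = x^T (A^*) y, i.e. x^T A^T y = x^T (A^*) y. Since this holds for all x, y, we must have A^* = A^T. Therefore
A^* =
[[3, 2, -2],
 [0, 2, -3]].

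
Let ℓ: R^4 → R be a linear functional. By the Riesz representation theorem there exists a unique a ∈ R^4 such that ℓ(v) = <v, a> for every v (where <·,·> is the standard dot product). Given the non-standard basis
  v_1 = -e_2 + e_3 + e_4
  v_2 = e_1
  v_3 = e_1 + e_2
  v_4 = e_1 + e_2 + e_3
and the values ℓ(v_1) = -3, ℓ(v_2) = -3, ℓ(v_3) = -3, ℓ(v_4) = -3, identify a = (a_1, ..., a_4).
a = (-3, 0, 0, -3)

Write a = (a_1, ..., a_4) in the standard basis. For each basis vector v_i, ℓ(v_i) = <v_i, a> is a linear equation in the a_j's. Collect the n equations into a matrix system V a = ℓ, where row i of V is v_i (expressed in the standard basis). Since V is invertible (lower-triangular with 1s on the diagonal, up to permutation), solve by back-substitution:
  V =
[[0, -1, 1, 1],
 [1, 0, 0, 0],
 [1, 1, 0, 0],
 [1, 1, 1, 0]]
  V a = (-3, -3, -3, -3)
Solving gives a = (-3, 0, 0, -3).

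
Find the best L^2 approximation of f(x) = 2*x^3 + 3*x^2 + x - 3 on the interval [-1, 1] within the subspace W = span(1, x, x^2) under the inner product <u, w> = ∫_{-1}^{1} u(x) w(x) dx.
g(x) = 3*x^2 + 11*x/5 - 3

The best approximation g ∈ W is the orthogonal projection of f onto W. Writing g = a_0 + a_1 x + a_2 x^2, the coefficients solve the normal equations G · a = b where
  G_{ij} = <φ_i, φ_j> and b_i = <f, φ_i>, with φ_0 = 1, φ_1 = x, φ_2 = x^2.
G =
  [2, 0, 2/3]
  [0, 2/3, 0]
  [2/3, 0, 2/5],
b = (-4, 22/15, -4/5).
Solving gives a_0 = -3, a_1 = 11/5, a_2 = 3, so
  g(x) = 3*x^2 + 11*x/5 - 3.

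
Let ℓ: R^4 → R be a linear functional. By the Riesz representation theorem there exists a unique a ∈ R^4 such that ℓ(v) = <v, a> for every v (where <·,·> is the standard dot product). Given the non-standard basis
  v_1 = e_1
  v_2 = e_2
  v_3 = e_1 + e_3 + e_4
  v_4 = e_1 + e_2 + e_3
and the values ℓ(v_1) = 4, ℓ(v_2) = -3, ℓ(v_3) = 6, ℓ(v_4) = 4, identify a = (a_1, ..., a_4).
a = (4, -3, 3, -1)

Write a = (a_1, ..., a_4) in the standard basis. For each basis vector v_i, ℓ(v_i) = <v_i, a> is a linear equation in the a_j's. Collect the n equations into a matrix system V a = ℓ, where row i of V is v_i (expressed in the standard basis). Since V is invertible (lower-triangular with 1s on the diagonal, up to permutation), solve by back-substitution:
  V =
[[1, 0, 0, 0],
 [0, 1, 0, 0],
 [1, 0, 1, 1],
 [1, 1, 1, 0]]
  V a = (4, -3, 6, 4)
Solving gives a = (4, -3, 3, -1).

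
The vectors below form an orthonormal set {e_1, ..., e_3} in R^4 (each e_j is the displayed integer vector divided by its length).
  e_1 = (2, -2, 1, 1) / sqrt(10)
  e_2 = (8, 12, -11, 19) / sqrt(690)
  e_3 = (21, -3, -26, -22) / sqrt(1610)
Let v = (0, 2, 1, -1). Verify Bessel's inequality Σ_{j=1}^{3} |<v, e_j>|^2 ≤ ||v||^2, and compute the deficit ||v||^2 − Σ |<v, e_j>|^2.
Σ |<v, e_j>|^2 = 12/7; ||v||^2 = 6; deficit = 30/7

Write each e_j = u_j / sqrt(<u_j, u_j>) where u_j is the displayed integer vector. Then <v, e_j> = <v, u_j> / sqrt(<u_j, u_j>), so |<v, e_j>|^2 = <v, u_j>^2 / <u_j, u_j>.
Coefficients: <v, e_1> = -4/sqrt(10), <v, e_2> = -6/sqrt(690), <v, e_3> = -10/sqrt(1610).
Square and sum: Σ |<v, e_j>|^2 = 12/7.
Compute ||v||^2 = v·v = 6.
Deficit = 6 − 12/7 = 30/7 ≥ 0, confirming Bessel's inequality. (The deficit equals ||v − Σ <v,e_j> e_j||^2, the squared distance from v to span{e_j}.)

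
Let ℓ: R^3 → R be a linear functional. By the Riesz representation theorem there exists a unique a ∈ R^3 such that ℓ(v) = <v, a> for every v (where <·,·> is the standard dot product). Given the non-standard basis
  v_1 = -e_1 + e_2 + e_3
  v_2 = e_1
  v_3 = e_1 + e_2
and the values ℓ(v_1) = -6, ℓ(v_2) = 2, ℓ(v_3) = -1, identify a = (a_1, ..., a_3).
a = (2, -3, -1)

Write a = (a_1, ..., a_3) in the standard basis. For each basis vector v_i, ℓ(v_i) = <v_i, a> is a linear equation in the a_j's. Collect the n equations into a matrix system V a = ℓ, where row i of V is v_i (expressed in the standard basis). Since V is invertible (lower-triangular with 1s on the diagonal, up to permutation), solve by back-substitution:
  V =
[[-1, 1, 1],
 [1, 0, 0],
 [1, 1, 0]]
  V a = (-6, 2, -1)
Solving gives a = (2, -3, -1).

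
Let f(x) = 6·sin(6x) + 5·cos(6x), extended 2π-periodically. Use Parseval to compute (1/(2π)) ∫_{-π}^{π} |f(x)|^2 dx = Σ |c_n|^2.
Σ |c_n|^2 = 61/2

Expand |f|^2 and use orthogonality of {sin(nx), cos(mx)} on [-π, π]:
  ∫_{-π}^{π} sin(nx)^2 dx = π, ∫ cos(mx)^2 dx = π, and cross terms integrate to 0.
So ∫_{-π}^{π} f(x)^2 dx = 6^2 · π + 5^2 · π = (36 + 25)π.
Divide by 2π: (36 + 25)/2 = 61/2.
By Parseval, this equals Σ |c_n|^2.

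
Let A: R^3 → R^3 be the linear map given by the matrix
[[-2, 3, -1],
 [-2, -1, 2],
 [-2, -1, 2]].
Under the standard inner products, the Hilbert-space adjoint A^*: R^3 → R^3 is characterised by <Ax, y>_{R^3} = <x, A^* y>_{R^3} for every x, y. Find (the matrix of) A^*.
A^* = A^T =
[[-2, -2, -2],
 [3, -1, -1],
 [-1, 2, 2]]

For real matrices with standard dot products, the defining identity <Ax, y> = <x, A^* y> gives (Ax)^T y = x^T (A^*) y, i.e. x^T A^T y = x^T (A^*) y. Since this holds for all x, y, we must have A^* = A^T. Therefore
A^* =
[[-2, -2, -2],
 [3, -1, -1],
 [-1, 2, 2]].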